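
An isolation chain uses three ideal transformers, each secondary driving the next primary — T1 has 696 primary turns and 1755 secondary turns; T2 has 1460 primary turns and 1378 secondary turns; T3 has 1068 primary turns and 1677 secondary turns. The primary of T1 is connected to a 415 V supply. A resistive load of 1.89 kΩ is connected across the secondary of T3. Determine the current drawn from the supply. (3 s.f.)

I_supply ≈ 3.07 A

After T1: V = 415.00 × 1755/696 = 1046.4 V.
After T2: V = 1046.4 × 1378/1460 = 987.67 V.
After T3: V = 987.67 × 1677/1068 = 1550.9 V.
I_load = 1550.9/1890 = 0.82056 A, so P_out = 1550.9 × 0.82056 = 1272.6 W.
All ideal ⇒ P_in = P_out, so I_supply = 1272.6/415 = 3.07 A.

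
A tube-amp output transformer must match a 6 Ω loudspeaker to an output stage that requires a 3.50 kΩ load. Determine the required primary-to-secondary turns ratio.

Z_p/Z_s = (N_p/N_s)², so N_p/N_s = √(3500/6) = √583 = 24.2.

N_p/N_s ≈ 24.2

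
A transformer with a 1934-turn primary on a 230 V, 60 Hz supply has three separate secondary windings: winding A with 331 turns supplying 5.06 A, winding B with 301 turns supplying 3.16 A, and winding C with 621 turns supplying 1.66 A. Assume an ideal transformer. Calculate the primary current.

I_p ≈ 1.89 A

V_A = 230 × 331/1934 = 39.364 V; V_B = 230 × 301/1934 = 35.796 V; V_C = 230 × 621/1934 = 73.852 V.
P_out = V_A I_A + V_B I_B + V_C I_C = 39.364×5.06 + 35.796×3.16 + 73.852×1.66 = 199.18 + 113.12 + 122.59 = 434.89 W.
Ideal ⇒ P_in = P_out, so I_p = P_out/V_p = 434.89/230 = 1.89 A.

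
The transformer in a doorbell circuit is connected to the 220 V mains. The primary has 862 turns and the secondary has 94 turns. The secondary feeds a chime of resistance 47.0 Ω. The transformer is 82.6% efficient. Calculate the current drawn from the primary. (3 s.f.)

I_p ≈ 0.0674 A

V_s = 220 × 94/862 = 23.991 V.
I_s = V_s/R = 23.991/47.0 = 0.51044 A.
P_out = V_s I_s = 23.991 × 0.51044 = 12.246 W.
P_in = P_out/η = 12.246/0.826 = 14.825 W.
I_p = P_in/V_p = 14.825/220 = 0.0674 A.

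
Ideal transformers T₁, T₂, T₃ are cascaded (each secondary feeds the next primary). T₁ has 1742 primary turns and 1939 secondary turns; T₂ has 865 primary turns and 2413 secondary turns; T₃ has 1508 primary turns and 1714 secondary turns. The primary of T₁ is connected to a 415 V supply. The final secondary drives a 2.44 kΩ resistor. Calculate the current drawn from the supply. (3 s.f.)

I_supply ≈ 2.12 A

After T₁: V = 415.00 × 1939/1742 = 461.93 V.
After T₂: V = 461.93 × 2413/865 = 1288.6 V.
After T₃: V = 1288.6 × 1714/1508 = 1464.6 V.
I_load = 1464.6/2440 = 0.60026 A, so P_out = 1464.6 × 0.60026 = 879.16 W.
All ideal ⇒ P_in = P_out, so I_supply = 879.16/415 = 2.12 A.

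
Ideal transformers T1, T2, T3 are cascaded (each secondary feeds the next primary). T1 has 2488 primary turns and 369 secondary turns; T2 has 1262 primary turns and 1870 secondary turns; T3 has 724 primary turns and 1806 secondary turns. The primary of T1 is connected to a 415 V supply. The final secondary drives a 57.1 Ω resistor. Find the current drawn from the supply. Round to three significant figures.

Secondary of T1: V = 415.00 × 369/2488 = 61.549 V.
Secondary of T2: V = 61.549 × 1870/1262 = 91.202 V.
Secondary of T3: V = 91.202 × 1806/724 = 227.50 V.
I_load = 227.50/57.1 = 3.9843 A, so P_out = 227.50 × 3.9843 = 906.43 W.
All ideal ⇒ P_in = P_out, so I_supply = 906.43/415 = 2.18 A.

I_supply ≈ 2.18 A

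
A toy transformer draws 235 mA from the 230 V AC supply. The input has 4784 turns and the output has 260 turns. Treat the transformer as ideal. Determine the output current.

I_out ≈ 4.32 A

I_out/I_in = N_in/N_out, so I_out = 0.235 × 4784/260 = 4.32 A.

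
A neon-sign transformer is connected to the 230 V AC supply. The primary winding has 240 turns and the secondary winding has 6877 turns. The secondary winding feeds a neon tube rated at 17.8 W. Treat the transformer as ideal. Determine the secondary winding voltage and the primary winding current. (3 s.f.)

V_s = V_p × N_s/N_p = 230 × 6877/240 = 6590.5 V.
I_s = P/V_s = 17.8/6590.5 = 0.0027009 A.
I_p = I_s × N_s/N_p = 0.0027009 × 6877/240 = 0.0774 A.

V_s ≈ 6590 V, I_p ≈ 0.0774 A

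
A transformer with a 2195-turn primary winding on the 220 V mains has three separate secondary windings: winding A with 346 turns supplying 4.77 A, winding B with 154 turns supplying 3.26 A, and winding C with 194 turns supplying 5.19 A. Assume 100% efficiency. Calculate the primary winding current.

V_A = 220 × 346/2195 = 34.679 V; V_B = 220 × 154/2195 = 15.435 V; V_C = 220 × 194/2195 = 19.444 V.
P_out = V_A I_A + V_B I_B + V_C I_C = 34.679×4.77 + 15.435×3.26 + 19.444×5.19 = 165.42 + 50.318 + 100.92 = 316.65 W.
Ideal ⇒ P_in = P_out, so I_p = P_out/V_p = 316.65/220 = 1.44 A.

I_p ≈ 1.44 A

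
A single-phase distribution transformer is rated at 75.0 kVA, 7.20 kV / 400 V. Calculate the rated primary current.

I_p = S/V_p = 75000/7200 = 10.4 A.

I_p ≈ 10.4 A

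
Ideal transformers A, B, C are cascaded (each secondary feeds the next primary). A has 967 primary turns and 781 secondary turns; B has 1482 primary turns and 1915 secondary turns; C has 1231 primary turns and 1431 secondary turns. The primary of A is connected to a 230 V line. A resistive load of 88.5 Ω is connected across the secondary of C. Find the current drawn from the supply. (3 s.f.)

I_supply ≈ 3.83 A

Secondary of A: V = 230.00 × 781/967 = 185.76 V.
Secondary of B: V = 185.76 × 1915/1482 = 240.03 V.
Secondary of C: V = 240.03 × 1431/1231 = 279.03 V.
I_load = 279.03/88.5 = 3.1529 A, so P_out = 279.03 × 3.1529 = 879.76 W.
All ideal ⇒ P_in = P_out, so I_supply = 879.76/230 = 3.83 A.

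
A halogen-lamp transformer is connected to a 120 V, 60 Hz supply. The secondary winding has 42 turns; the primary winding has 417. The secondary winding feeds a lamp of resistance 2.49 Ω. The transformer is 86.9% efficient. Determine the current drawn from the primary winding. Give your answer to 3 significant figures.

I_p ≈ 0.563 A

V_s = 120 × 42/417 = 12.086 V.
I_s = V_s/R = 12.086/2.49 = 4.8539 A.
P_out = V_s I_s = 12.086 × 4.8539 = 58.666 W.
P_in = P_out/η = 58.666/0.869 = 67.510 W.
I_p = P_in/V_p = 67.510/120 = 0.563 A.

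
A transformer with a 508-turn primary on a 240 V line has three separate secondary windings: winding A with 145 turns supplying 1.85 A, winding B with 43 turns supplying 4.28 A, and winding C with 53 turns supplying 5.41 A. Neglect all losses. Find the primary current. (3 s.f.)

V_A = 240 × 145/508 = 68.504 V; V_B = 240 × 43/508 = 20.315 V; V_C = 240 × 53/508 = 25.039 V.
P_out = V_A I_A + V_B I_B + V_C I_C = 68.504×1.85 + 20.315×4.28 + 25.039×5.41 = 126.73 + 86.948 + 135.46 = 349.14 W.
Ideal ⇒ P_in = P_out, so I_p = P_out/V_p = 349.14/240 = 1.45 A.

I_p ≈ 1.45 A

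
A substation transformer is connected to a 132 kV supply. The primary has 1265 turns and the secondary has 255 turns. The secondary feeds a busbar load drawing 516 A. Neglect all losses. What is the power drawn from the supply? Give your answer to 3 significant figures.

P ≈ 1.37×10^7 W

I_p = I_s × N_s/N_p = 516 × 255/1265 = 104.02 A.
P = V_p I_p = 132000 × 104.02 = 1.37×10^7 W.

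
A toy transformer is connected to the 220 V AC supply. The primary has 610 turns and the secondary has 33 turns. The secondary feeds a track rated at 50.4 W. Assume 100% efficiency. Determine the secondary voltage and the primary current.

V_s ≈ 11.9 V, I_p ≈ 0.229 A

V_s = V_p × N_s/N_p = 220 × 33/610 = 11.902 V.
I_s = P/V_s = 50.4/11.902 = 4.2347 A.
I_p = I_s × N_s/N_p = 4.2347 × 33/610 = 0.229 A.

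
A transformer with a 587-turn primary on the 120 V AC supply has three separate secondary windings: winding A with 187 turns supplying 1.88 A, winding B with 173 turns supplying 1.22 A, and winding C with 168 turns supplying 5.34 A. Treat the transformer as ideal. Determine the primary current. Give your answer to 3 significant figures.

I_p ≈ 2.49 A

V_A = 120 × 187/587 = 38.228 V; V_B = 120 × 173/587 = 35.366 V; V_C = 120 × 168/587 = 34.344 V.
P_out = V_A I_A + V_B I_B + V_C I_C = 38.228×1.88 + 35.366×1.22 + 34.344×5.34 = 71.869 + 43.147 + 183.40 = 298.41 W.
Ideal ⇒ P_in = P_out, so I_p = P_out/V_p = 298.41/120 = 2.49 A.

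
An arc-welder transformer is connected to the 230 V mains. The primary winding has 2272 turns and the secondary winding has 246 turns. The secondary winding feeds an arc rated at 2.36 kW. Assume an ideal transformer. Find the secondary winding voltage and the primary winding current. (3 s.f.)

V_s ≈ 24.9 V, I_p ≈ 10.3 A

V_s = V_p × N_s/N_p = 230 × 246/2272 = 24.903 V.
I_s = P/V_s = 2360/24.903 = 94.767 A.
I_p = I_s × N_s/N_p = 94.767 × 246/2272 = 10.3 A.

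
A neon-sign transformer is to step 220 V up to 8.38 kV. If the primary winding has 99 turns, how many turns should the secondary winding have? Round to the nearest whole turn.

N_s = 3771 turns

N_s/N_p = V_s/V_p, so N_s = 99 × 8380/220 = 3771.0 ≈ 3771 turns.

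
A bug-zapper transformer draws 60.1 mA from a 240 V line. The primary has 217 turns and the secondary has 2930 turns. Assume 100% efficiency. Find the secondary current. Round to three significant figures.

I_s ≈ 0.00445 A

I_s/I_p = N_p/N_s, so I_s = 0.0601 × 217/2930 = 0.00445 A.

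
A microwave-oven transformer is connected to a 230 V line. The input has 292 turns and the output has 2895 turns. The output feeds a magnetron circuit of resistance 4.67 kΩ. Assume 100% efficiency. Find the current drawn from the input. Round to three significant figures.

V_out = V_in × N_out/N_in = 230 × 2895/292 = 2280.3 V.
I_out = V_out/R = 2280.3/4670 = 0.48829 A.
For an ideal transformer I_in N_in = I_out N_out, so I_in = 0.48829 × 2895/292 = 4.84 A.

I_in ≈ 4.84 A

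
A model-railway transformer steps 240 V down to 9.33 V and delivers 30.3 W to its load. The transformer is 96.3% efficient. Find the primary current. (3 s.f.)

P_in = P_out/η = 30.3/0.963 = 31.464 W.
I_p = P_in/V_p = 31.464/240 = 0.131 A.

I_p ≈ 0.131 A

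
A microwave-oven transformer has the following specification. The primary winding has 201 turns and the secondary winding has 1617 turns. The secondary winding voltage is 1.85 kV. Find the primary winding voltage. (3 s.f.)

V_p/V_s = N_p/N_s, so V_p = 1850 × 201/1617 = 230 V.

V_p ≈ 230 V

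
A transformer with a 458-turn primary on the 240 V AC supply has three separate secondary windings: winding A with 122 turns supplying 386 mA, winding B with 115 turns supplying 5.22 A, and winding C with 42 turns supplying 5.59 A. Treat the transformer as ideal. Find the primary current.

I_p ≈ 1.93 A

V_A = 240 × 122/458 = 63.930 V; V_B = 240 × 115/458 = 60.262 V; V_C = 240 × 42/458 = 22.009 V.
P_out = V_A I_A + V_B I_B + V_C I_C = 63.930×0.386 + 60.262×5.22 + 22.009×5.59 = 24.677 + 314.57 + 123.03 = 462.27 W.
Ideal ⇒ P_in = P_out, so I_p = P_out/V_p = 462.27/240 = 1.93 A.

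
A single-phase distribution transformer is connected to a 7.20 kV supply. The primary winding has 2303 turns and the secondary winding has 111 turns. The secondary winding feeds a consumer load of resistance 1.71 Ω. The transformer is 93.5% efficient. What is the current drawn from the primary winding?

V_s = 7200 × 111/2303 = 347.03 V.
I_s = V_s/R = 347.03/1.71 = 202.94 A.
P_out = V_s I_s = 347.03 × 202.94 = 70425 W.
P_in = P_out/η = 70425/0.935 = 75321 W.
I_p = P_in/V_p = 75321/7200 = 10.5 A.

I_p ≈ 10.5 A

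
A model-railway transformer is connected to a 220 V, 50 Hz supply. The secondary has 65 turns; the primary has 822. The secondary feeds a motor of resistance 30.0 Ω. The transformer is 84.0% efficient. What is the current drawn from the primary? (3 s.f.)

V_s = 220 × 65/822 = 17.397 V.
I_s = V_s/R = 17.397/30.0 = 0.57989 A.
P_out = V_s I_s = 17.397 × 0.57989 = 10.088 W.
P_in = P_out/η = 10.088/0.840 = 12.010 W.
I_p = P_in/V_p = 12.010/220 = 0.0546 A.

I_p ≈ 0.0546 A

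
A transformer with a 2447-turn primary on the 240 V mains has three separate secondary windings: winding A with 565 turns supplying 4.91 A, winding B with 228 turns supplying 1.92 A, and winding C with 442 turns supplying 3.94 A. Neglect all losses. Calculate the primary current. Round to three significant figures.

V_A = 240 × 565/2447 = 55.415 V; V_B = 240 × 228/2447 = 22.362 V; V_C = 240 × 442/2447 = 43.351 V.
P_out = V_A I_A + V_B I_B + V_C I_C = 55.415×4.91 + 22.362×1.92 + 43.351×3.94 = 272.09 + 42.935 + 170.80 = 485.82 W.
Ideal ⇒ P_in = P_out, so I_p = P_out/V_p = 485.82/240 = 2.02 A.

I_p ≈ 2.02 A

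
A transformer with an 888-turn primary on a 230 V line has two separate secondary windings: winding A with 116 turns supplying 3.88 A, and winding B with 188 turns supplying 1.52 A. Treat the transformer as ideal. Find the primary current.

I_p ≈ 0.829 A

V_A = 230 × 116/888 = 30.045 V; V_B = 230 × 188/888 = 48.694 V.
P_out = V_A I_A + V_B I_B = 30.045×3.88 + 48.694×1.52 = 116.57 + 74.014 = 190.59 W.
Ideal ⇒ P_in = P_out, so I_p = P_out/V_p = 190.59/230 = 0.829 A.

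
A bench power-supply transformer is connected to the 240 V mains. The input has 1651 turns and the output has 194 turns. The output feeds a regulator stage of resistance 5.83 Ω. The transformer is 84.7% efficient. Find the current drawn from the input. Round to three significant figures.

V_out = 240 × 194/1651 = 28.201 V.
I_out = V_out/R = 28.201/5.83 = 4.8372 A.
P_out = V_out I_out = 28.201 × 4.8372 = 136.42 W.
P_in = P_out/η = 136.42/0.847 = 161.06 W.
I_in = P_in/V_in = 161.06/240 = 0.671 A.

I_in ≈ 0.671 A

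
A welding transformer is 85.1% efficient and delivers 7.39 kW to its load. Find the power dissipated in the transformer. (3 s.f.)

P_loss ≈ 1290 W

P_in = P_out/η = 7390/0.851 = 8683.90 W.
P_loss = P_in − P_out = 8683.90 − 7390 = 1290 W.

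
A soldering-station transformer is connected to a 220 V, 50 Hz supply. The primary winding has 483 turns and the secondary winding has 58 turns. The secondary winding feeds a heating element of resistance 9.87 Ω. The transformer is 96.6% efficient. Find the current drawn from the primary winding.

I_p ≈ 0.333 A

V_s = 220 × 58/483 = 26.418 V.
I_s = V_s/R = 26.418/9.87 = 2.6766 A.
P_out = V_s I_s = 26.418 × 2.6766 = 70.711 W.
P_in = P_out/η = 70.711/0.966 = 73.200 W.
I_p = P_in/V_p = 73.200/220 = 0.333 A.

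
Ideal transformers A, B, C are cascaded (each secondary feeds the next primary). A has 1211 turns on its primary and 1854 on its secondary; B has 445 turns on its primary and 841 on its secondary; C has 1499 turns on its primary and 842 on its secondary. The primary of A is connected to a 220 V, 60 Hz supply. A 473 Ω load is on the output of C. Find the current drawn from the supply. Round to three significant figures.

I_supply ≈ 1.23 A

After A: V = 220.00 × 1854/1211 = 336.81 V.
After B: V = 336.81 × 841/445 = 636.54 V.
After C: V = 636.54 × 842/1499 = 357.55 V.
I_load = 357.55/473 = 0.75592 A, so P_out = 357.55 × 0.75592 = 270.28 W.
All ideal ⇒ P_in = P_out, so I_supply = 270.28/220 = 1.23 A.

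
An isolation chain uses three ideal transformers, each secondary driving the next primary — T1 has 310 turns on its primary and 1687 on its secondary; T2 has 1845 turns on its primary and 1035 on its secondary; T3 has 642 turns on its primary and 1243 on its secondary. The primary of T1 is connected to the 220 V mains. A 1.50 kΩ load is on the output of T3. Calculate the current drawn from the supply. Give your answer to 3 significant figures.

Secondary of T1: V = 220.00 × 1687/310 = 1197.2 V.
Secondary of T2: V = 1197.2 × 1035/1845 = 671.61 V.
Secondary of T3: V = 671.61 × 1243/642 = 1300.3 V.
I_load = 1300.3/1500 = 0.86689 A, so P_out = 1300.3 × 0.86689 = 1127.3 W.
All ideal ⇒ P_in = P_out, so I_supply = 1127.3/220 = 5.12 A.

I_supply ≈ 5.12 A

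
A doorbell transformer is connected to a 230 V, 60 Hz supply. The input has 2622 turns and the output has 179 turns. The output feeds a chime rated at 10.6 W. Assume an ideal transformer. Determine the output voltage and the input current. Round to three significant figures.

V_out = V_in × N_out/N_in = 230 × 179/2622 = 15.702 V.
I_out = P/V_out = 10.6/15.702 = 0.67508 A.
I_in = I_out × N_out/N_in = 0.67508 × 179/2622 = 0.0461 A.

V_out ≈ 15.7 V, I_in ≈ 0.0461 A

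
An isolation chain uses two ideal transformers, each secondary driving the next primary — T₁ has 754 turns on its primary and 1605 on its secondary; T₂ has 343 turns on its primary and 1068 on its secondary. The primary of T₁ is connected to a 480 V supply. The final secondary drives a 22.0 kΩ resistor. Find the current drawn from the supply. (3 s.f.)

I_supply ≈ 0.958 A

Secondary of T₁: V = 480.00 × 1605/754 = 1021.8 V.
Secondary of T₂: V = 1021.8 × 1068/343 = 3181.4 V.
I_load = 3181.4/22000 = 0.14461 A, so P_out = 3181.4 × 0.14461 = 460.07 W.
All ideal ⇒ P_in = P_out, so I_supply = 460.07/480 = 0.958 A.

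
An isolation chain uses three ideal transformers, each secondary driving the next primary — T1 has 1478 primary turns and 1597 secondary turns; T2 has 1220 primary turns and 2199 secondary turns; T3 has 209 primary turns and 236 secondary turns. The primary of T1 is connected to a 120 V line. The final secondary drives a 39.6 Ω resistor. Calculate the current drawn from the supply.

After T1: V = 120.00 × 1597/1478 = 129.66 V.
After T2: V = 129.66 × 2199/1220 = 233.71 V.
After T3: V = 233.71 × 236/209 = 263.90 V.
I_load = 263.90/39.6 = 6.6642 A, so P_out = 263.90 × 6.6642 = 1758.7 W.
All ideal ⇒ P_in = P_out, so I_supply = 1758.7/120 = 14.7 A.

I_supply ≈ 14.7 A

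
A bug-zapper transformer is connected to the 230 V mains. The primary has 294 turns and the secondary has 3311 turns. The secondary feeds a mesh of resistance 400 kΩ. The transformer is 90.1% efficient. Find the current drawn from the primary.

V_s = 230 × 3311/294 = 2590.2 V.
I_s = V_s/R = 2590.2/400000 = 0.0064756 A.
P_out = V_s I_s = 2590.2 × 0.0064756 = 16.773 W.
P_in = P_out/η = 16.773/0.901 = 18.616 W.
I_p = P_in/V_p = 18.616/230 = 0.0809 A.

I_p ≈ 0.0809 A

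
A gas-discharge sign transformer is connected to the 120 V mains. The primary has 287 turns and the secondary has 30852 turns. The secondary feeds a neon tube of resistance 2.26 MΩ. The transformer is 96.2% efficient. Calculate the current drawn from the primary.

V_s = 120 × 30852/287 = 12900 V.
I_s = V_s/R = 12900/(2.26×10^6) = 0.0057079 A.
P_out = V_s I_s = 12900 × 0.0057079 = 73.630 W.
P_in = P_out/η = 73.630/0.962 = 76.539 W.
I_p = P_in/V_p = 76.539/120 = 0.638 A.

I_p ≈ 0.638 A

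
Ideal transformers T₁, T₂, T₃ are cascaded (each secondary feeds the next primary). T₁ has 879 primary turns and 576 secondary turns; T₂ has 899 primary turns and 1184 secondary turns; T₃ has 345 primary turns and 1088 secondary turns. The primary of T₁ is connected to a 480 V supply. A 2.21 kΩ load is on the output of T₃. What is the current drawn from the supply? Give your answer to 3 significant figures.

I_supply ≈ 1.61 A

After T₁: V = 480.00 × 576/879 = 314.54 V.
After T₂: V = 314.54 × 1184/899 = 414.25 V.
After T₃: V = 414.25 × 1088/345 = 1306.4 V.
I_load = 1306.4/2210 = 0.59113 A, so P_out = 1306.4 × 0.59113 = 772.26 W.
All ideal ⇒ P_in = P_out, so I_supply = 772.26/480 = 1.61 A.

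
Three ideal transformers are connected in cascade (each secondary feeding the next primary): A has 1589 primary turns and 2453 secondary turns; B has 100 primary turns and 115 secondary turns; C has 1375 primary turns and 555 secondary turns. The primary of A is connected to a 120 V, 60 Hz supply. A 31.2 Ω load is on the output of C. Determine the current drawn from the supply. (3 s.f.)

Secondary of A: V = 120.00 × 2453/1589 = 185.25 V.
Secondary of B: V = 185.25 × 115/100 = 213.04 V.
Secondary of C: V = 213.04 × 555/1375 = 85.989 V.
I_load = 85.989/31.2 = 2.7561 A, so P_out = 85.989 × 2.7561 = 236.99 W.
All ideal ⇒ P_in = P_out, so I_supply = 236.99/120 = 1.97 A.

I_supply ≈ 1.97 A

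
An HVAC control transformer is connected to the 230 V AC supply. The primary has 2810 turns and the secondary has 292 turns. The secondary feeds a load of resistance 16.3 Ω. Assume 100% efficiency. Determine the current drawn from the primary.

I_p ≈ 0.152 A

V_s = V_p × N_s/N_p = 230 × 292/2810 = 23.900 V.
I_s = V_s/R = 23.900/16.3 = 1.4663 A.
For an ideal transformer I_p N_p = I_s N_s, so I_p = 1.4663 × 292/2810 = 0.152 A.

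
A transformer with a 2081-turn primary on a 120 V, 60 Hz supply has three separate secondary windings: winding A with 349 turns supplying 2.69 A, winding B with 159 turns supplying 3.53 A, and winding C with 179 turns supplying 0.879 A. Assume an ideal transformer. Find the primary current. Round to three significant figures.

V_A = 120 × 349/2081 = 20.125 V; V_B = 120 × 159/2081 = 9.1687 V; V_C = 120 × 179/2081 = 10.322 V.
P_out = V_A I_A + V_B I_B + V_C I_C = 20.125×2.69 + 9.1687×3.53 + 10.322×0.879 = 54.136 + 32.365 + 9.0730 = 95.574 W.
Ideal ⇒ P_in = P_out, so I_p = P_out/V_p = 95.574/120 = 0.796 A.

I_p ≈ 0.796 A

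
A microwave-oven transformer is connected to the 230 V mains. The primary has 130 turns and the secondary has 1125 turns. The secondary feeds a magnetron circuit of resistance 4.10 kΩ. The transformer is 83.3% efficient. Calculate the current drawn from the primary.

V_s = 230 × 1125/130 = 1990.4 V.
I_s = V_s/R = 1990.4/4100 = 0.48546 A.
P_out = V_s I_s = 1990.4 × 0.48546 = 966.25 W.
P_in = P_out/η = 966.25/0.833 = 1160.0 W.
I_p = P_in/V_p = 1160.0/230 = 5.04 A.

I_p ≈ 5.04 A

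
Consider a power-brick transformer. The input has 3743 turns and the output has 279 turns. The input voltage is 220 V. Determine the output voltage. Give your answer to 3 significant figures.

V_out ≈ 16.4 V

V_out/V_in = N_out/N_in, so V_out = 220 × 279/3743 = 16.4 V.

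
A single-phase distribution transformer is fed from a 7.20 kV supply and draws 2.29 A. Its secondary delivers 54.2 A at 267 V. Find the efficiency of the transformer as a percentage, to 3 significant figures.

P_in = 7200 × 2.29 = 16488.0 W.
P_out = 267 × 54.2 = 14471.4 W.
η = P_out/P_in = 14471.4/16488.0 = 0.878.

η ≈ 87.8%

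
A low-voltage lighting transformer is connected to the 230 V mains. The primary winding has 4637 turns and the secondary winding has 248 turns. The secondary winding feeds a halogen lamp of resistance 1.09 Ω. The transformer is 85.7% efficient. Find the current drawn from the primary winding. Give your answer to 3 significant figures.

V_s = 230 × 248/4637 = 12.301 V.
I_s = V_s/R = 12.301/1.09 = 11.285 A.
P_out = V_s I_s = 12.301 × 11.285 = 138.82 W.
P_in = P_out/η = 138.82/0.857 = 161.99 W.
I_p = P_in/V_p = 161.99/230 = 0.704 A.

I_p ≈ 0.704 A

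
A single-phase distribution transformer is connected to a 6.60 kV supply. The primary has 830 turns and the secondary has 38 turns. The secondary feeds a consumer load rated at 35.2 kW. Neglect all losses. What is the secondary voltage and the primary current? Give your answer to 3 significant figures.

V_s ≈ 302 V, I_p ≈ 5.33 A

V_s = V_p × N_s/N_p = 6600 × 38/830 = 302.17 V.
I_s = P/V_s = 35200/302.17 = 116.49 A.
I_p = I_s × N_s/N_p = 116.49 × 38/830 = 5.33 A.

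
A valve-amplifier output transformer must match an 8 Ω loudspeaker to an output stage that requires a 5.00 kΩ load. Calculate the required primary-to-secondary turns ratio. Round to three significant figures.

N_p/N_s ≈ 25.0

Z_p/Z_s = (N_p/N_s)², so N_p/N_s = √(5000/8) = √625 = 25.0.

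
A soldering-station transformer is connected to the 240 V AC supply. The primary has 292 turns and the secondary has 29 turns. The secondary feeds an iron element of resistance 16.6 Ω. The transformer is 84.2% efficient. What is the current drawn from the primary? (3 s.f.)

V_s = 240 × 29/292 = 23.836 V.
I_s = V_s/R = 23.836/16.6 = 1.4359 A.
P_out = V_s I_s = 23.836 × 1.4359 = 34.225 W.
P_in = P_out/η = 34.225/0.842 = 40.647 W.
I_p = P_in/V_p = 40.647/240 = 0.169 A.

I_p ≈ 0.169 A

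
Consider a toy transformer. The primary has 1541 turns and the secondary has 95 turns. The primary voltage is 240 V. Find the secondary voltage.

V_s/V_p = N_s/N_p, so V_s = 240 × 95/1541 = 14.8 V.

V_s ≈ 14.8 V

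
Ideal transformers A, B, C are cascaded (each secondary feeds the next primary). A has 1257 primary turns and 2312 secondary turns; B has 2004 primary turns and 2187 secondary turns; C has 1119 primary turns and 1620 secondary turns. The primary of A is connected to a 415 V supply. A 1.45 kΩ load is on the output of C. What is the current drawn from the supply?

I_supply ≈ 2.42 A

Secondary of A: V = 415.00 × 2312/1257 = 763.31 V.
Secondary of B: V = 763.31 × 2187/2004 = 833.01 V.
Secondary of C: V = 833.01 × 1620/1119 = 1206.0 V.
I_load = 1206.0/1450 = 0.83170 A, so P_out = 1206.0 × 0.83170 = 1003.0 W.
All ideal ⇒ P_in = P_out, so I_supply = 1003.0/415 = 2.42 A.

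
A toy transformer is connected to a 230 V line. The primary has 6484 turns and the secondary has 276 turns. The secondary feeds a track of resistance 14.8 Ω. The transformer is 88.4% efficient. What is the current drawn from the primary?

I_p ≈ 0.0319 A

V_s = 230 × 276/6484 = 9.7903 V.
I_s = V_s/R = 9.7903/14.8 = 0.66150 A.
P_out = V_s I_s = 9.7903 × 0.66150 = 6.4763 W.
P_in = P_out/η = 6.4763/0.884 = 7.3261 W.
I_p = P_in/V_p = 7.3261/230 = 0.0319 A.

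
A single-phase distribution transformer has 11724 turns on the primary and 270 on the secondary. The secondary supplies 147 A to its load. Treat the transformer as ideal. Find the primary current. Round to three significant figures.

I_p ≈ 3.39 A

For an ideal transformer I_p/I_s = N_s/N_p, so I_p = 147 × 270/11724 = 3.39 A.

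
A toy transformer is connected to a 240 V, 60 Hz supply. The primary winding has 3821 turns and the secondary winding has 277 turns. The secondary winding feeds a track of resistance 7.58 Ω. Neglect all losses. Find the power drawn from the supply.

V_s = V_p × N_s/N_p = 240 × 277/3821 = 17.399 V.
I_s = V_s/R = 17.399/7.58 = 2.2953 A.
I_p = I_s × N_s/N_p = 2.2953 × 277/3821 = 0.16640 A.
P = V_p I_p = 240 × 0.16640 = 39.9 W.

P ≈ 39.9 W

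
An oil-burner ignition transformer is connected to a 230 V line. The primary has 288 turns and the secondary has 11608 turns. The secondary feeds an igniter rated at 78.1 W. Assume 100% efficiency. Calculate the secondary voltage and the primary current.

V_s ≈ 9270 V, I_p ≈ 0.340 A

V_s = V_p × N_s/N_p = 230 × 11608/288 = 9270.3 V.
I_s = P/V_s = 78.1/9270.3 = 0.0084248 A.
I_p = I_s × N_s/N_p = 0.0084248 × 11608/288 = 0.340 A.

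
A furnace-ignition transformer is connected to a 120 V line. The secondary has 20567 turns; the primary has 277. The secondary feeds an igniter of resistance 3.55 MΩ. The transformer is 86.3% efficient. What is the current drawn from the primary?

I_p ≈ 0.216 A

V_s = 120 × 20567/277 = 8909.9 V.
I_s = V_s/R = 8909.9/(3.55×10^6) = 0.0025098 A.
P_out = V_s I_s = 8909.9 × 0.0025098 = 22.362 W.
P_in = P_out/η = 22.362/0.863 = 25.912 W.
I_p = P_in/V_p = 25.912/120 = 0.216 A.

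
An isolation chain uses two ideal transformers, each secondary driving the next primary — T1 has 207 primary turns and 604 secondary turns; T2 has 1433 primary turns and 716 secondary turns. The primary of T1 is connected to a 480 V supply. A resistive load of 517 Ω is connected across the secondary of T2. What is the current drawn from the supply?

Secondary of T1: V = 480.00 × 604/207 = 1400.6 V.
Secondary of T2: V = 1400.6 × 716/1433 = 699.80 V.
I_load = 699.80/517 = 1.3536 A, so P_out = 699.80 × 1.3536 = 947.24 W.
All ideal ⇒ P_in = P_out, so I_supply = 947.24/480 = 1.97 A.

I_supply ≈ 1.97 A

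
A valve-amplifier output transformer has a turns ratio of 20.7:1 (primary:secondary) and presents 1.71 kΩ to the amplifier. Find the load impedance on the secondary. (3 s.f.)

Z_s ≈ 3.99 Ω

Z_s = Z_p/(N_p/N_s)² = 1710/20.7² = 3.99 Ω.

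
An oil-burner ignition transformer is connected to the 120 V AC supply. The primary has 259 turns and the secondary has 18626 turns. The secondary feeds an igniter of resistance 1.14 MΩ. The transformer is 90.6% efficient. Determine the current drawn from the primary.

I_p ≈ 0.601 A

V_s = 120 × 18626/259 = 8629.8 V.
I_s = V_s/R = 8629.8/(1.14×10^6) = 0.0075700 A.
P_out = V_s I_s = 8629.8 × 0.0075700 = 65.328 W.
P_in = P_out/η = 65.328/0.906 = 72.106 W.
I_p = P_in/V_p = 72.106/120 = 0.601 A.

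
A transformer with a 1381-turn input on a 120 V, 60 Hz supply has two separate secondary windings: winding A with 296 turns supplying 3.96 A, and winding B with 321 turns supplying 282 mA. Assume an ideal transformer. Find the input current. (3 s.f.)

V_A = 120 × 296/1381 = 25.720 V; V_B = 120 × 321/1381 = 27.893 V.
P_out = V_A I_A + V_B I_B = 25.720×3.96 + 27.893×0.282 = 101.85 + 7.8658 = 109.72 W.
Ideal ⇒ P_in = P_out, so I_in = P_out/V_in = 109.72/120 = 0.914 A.

I_in ≈ 0.914 A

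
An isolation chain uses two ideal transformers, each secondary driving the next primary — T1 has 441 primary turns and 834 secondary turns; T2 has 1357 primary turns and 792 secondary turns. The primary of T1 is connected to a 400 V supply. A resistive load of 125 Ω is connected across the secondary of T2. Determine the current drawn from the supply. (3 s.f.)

I_supply ≈ 3.90 A

Secondary of T1: V = 400.00 × 834/441 = 756.46 V.
Secondary of T2: V = 756.46 × 792/1357 = 441.50 V.
I_load = 441.50/125 = 3.5320 A, so P_out = 441.50 × 3.5320 = 1559.4 W.
All ideal ⇒ P_in = P_out, so I_supply = 1559.4/400 = 3.90 A.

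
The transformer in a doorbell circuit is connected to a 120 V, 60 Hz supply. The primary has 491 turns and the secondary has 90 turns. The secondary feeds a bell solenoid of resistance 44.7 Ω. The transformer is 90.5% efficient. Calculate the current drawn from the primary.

V_s = 120 × 90/491 = 21.996 V.
I_s = V_s/R = 21.996/44.7 = 0.49208 A.
P_out = V_s I_s = 21.996 × 0.49208 = 10.824 W.
P_in = P_out/η = 10.824/0.905 = 11.960 W.
I_p = P_in/V_p = 11.960/120 = 0.0997 A.

I_p ≈ 0.0997 A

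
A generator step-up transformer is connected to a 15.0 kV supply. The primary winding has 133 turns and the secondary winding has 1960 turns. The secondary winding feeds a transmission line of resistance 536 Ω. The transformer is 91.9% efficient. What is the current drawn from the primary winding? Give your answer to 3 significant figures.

I_p ≈ 6610 A

V_s = 15000 × 1960/133 = 221050 V.
I_s = V_s/R = 221050/536 = 412.41 A.
P_out = V_s I_s = 221050 × 412.41 = 9.1165×10^7 W.
P_in = P_out/η = 9.1165×10^7/0.919 = 9.9200×10^7 W.
I_p = P_in/V_p = 9.9200×10^7/15000 = 6610 A.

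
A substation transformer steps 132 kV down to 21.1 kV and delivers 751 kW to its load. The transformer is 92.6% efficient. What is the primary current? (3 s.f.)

P_in = P_out/η = 751000/0.926 = 811020 W.
I_p = P_in/V_p = 811020/132000 = 6.14 A.

I_p ≈ 6.14 A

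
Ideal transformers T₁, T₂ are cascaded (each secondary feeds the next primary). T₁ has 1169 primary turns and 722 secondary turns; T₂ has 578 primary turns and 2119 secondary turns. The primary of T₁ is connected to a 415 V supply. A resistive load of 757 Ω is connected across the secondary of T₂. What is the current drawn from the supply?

I_supply ≈ 2.81 A

Secondary of T₁: V = 415.00 × 722/1169 = 256.31 V.
Secondary of T₂: V = 256.31 × 2119/578 = 939.67 V.
I_load = 939.67/757 = 1.2413 A, so P_out = 939.67 × 1.2413 = 1166.4 W.
All ideal ⇒ P_in = P_out, so I_supply = 1166.4/415 = 2.81 A.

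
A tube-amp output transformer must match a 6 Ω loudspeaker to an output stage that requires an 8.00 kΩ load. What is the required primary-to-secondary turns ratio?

Z_p/Z_s = (N_p/N_s)², so N_p/N_s = √(8000/6) = √1330 = 36.5.

N_p/N_s ≈ 36.5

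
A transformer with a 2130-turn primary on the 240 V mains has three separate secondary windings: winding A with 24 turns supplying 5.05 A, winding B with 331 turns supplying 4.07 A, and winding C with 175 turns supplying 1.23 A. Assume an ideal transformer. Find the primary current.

V_A = 240 × 24/2130 = 2.7042 V; V_B = 240 × 331/2130 = 37.296 V; V_C = 240 × 175/2130 = 19.718 V.
P_out = V_A I_A + V_B I_B + V_C I_C = 2.7042×5.05 + 37.296×4.07 + 19.718×1.23 = 13.656 + 151.79 + 24.254 = 189.70 W.
Ideal ⇒ P_in = P_out, so I_p = P_out/V_p = 189.70/240 = 0.790 A.

I_p ≈ 0.790 A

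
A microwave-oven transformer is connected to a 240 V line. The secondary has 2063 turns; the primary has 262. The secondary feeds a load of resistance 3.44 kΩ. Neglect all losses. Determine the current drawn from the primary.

V_s = V_p × N_s/N_p = 240 × 2063/262 = 1889.8 V.
I_s = V_s/R = 1889.8/3440 = 0.54935 A.
For an ideal transformer I_p N_p = I_s N_s, so I_p = 0.54935 × 2063/262 = 4.33 A.

I_p ≈ 4.33 A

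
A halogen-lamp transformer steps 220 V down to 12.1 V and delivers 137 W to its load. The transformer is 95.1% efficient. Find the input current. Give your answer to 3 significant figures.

I_in ≈ 0.655 A

P_in = P_out/η = 137/0.951 = 144.06 W.
I_in = P_in/V_in = 144.06/220 = 0.655 A.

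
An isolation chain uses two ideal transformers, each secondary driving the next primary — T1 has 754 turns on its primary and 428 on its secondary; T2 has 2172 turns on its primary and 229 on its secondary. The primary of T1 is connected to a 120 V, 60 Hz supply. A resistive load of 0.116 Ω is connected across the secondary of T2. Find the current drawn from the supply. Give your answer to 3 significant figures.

After T1: V = 120.00 × 428/754 = 68.117 V.
After T2: V = 68.117 × 229/2172 = 7.1817 V.
I_load = 7.1817/0.116 = 61.912 A, so P_out = 7.1817 × 61.912 = 444.63 W.
All ideal ⇒ P_in = P_out, so I_supply = 444.63/120 = 3.71 A.

I_supply ≈ 3.71 A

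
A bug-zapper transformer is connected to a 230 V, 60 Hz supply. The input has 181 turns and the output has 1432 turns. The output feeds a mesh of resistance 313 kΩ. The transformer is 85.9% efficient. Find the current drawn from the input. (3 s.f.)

V_out = 230 × 1432/181 = 1819.7 V.
I_out = V_out/R = 1819.7/313000 = 0.0058136 A.
P_out = V_out I_out = 1819.7 × 0.0058136 = 10.579 W.
P_in = P_out/η = 10.579/0.859 = 12.315 W.
I_in = P_in/V_in = 12.315/230 = 0.0535 A.

I_in ≈ 0.0535 A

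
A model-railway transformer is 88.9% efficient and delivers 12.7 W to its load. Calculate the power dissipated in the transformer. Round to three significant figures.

P_in = P_out/η = 12.7/0.889 = 14.2857 W.
P_loss = P_in − P_out = 14.2857 − 12.7 = 1.59 W.

P_loss ≈ 1.59 W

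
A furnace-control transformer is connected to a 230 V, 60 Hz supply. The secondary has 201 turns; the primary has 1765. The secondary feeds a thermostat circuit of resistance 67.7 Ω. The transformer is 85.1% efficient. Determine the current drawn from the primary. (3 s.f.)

V_s = 230 × 201/1765 = 26.193 V.
I_s = V_s/R = 26.193/67.7 = 0.38689 A.
P_out = V_s I_s = 26.193 × 0.38689 = 10.134 W.
P_in = P_out/η = 10.134/0.851 = 11.908 W.
I_p = P_in/V_p = 11.908/230 = 0.0518 A.

I_p ≈ 0.0518 A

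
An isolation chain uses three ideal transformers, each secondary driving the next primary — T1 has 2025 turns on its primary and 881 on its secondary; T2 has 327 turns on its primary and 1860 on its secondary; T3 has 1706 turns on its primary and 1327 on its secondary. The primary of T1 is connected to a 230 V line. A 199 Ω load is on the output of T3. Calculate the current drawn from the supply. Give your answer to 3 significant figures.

I_supply ≈ 4.28 A

After T1: V = 230.00 × 881/2025 = 100.06 V.
After T2: V = 100.06 × 1860/327 = 569.17 V.
After T3: V = 569.17 × 1327/1706 = 442.73 V.
I_load = 442.73/199 = 2.2248 A, so P_out = 442.73 × 2.2248 = 984.96 W.
All ideal ⇒ P_in = P_out, so I_supply = 984.96/230 = 4.28 A.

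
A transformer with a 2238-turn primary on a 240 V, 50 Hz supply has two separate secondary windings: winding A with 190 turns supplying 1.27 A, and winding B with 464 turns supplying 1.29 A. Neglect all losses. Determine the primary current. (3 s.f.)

V_A = 240 × 190/2238 = 20.375 V; V_B = 240 × 464/2238 = 49.759 V.
P_out = V_A I_A + V_B I_B = 20.375×1.27 + 49.759×1.29 = 25.877 + 64.189 = 90.065 W.
Ideal ⇒ P_in = P_out, so I_p = P_out/V_p = 90.065/240 = 0.375 A.

I_p ≈ 0.375 A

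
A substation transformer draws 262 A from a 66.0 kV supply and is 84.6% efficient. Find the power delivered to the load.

P_out ≈ 1.46×10^7 W

P_in = V_p I_p = 66000 × 262 = 1.7292×10^7 W.
P_out = η P_in = 0.846 × 1.7292×10^7 = 1.46×10^7 W.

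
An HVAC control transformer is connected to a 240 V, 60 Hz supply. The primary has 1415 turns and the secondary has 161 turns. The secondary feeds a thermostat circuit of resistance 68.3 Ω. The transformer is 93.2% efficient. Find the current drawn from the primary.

V_s = 240 × 161/1415 = 27.307 V.
I_s = V_s/R = 27.307/68.3 = 0.39982 A.
P_out = V_s I_s = 27.307 × 0.39982 = 10.918 W.
P_in = P_out/η = 10.918/0.932 = 11.715 W.
I_p = P_in/V_p = 11.715/240 = 0.0488 A.

I_p ≈ 0.0488 A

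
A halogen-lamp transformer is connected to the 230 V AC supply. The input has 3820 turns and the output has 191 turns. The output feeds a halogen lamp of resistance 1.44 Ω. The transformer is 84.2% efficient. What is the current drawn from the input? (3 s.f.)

V_out = 230 × 191/3820 = 11.500 V.
I_out = V_out/R = 11.500/1.44 = 7.9861 A.
P_out = V_out I_out = 11.500 × 7.9861 = 91.840 W.
P_in = P_out/η = 91.840/0.842 = 109.07 W.
I_in = P_in/V_in = 109.07/230 = 0.474 A.

I_in ≈ 0.474 A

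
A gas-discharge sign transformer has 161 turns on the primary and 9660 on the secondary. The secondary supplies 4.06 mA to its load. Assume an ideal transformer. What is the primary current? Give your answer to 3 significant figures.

For an ideal transformer I_p/I_s = N_s/N_p, so I_p = 0.00406 × 9660/161 = 0.244 A.

I_p ≈ 0.244 A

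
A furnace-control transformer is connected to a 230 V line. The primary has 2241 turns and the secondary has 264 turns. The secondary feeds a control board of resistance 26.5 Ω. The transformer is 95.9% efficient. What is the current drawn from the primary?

I_p ≈ 0.126 A

V_s = 230 × 264/2241 = 27.095 V.
I_s = V_s/R = 27.095/26.5 = 1.0225 A.
P_out = V_s I_s = 27.095 × 1.0225 = 27.703 W.
P_in = P_out/η = 27.703/0.959 = 28.888 W.
I_p = P_in/V_p = 28.888/230 = 0.126 A.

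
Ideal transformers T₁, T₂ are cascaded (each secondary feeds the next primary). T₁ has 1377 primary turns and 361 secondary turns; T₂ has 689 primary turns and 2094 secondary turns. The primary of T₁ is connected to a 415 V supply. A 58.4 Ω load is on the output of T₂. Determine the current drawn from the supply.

I_supply ≈ 4.51 A

Secondary of T₁: V = 415.00 × 361/1377 = 108.80 V.
Secondary of T₂: V = 108.80 × 2094/689 = 330.66 V.
I_load = 330.66/58.4 = 5.6619 A, so P_out = 330.66 × 5.6619 = 1872.2 W.
All ideal ⇒ P_in = P_out, so I_supply = 1872.2/415 = 4.51 A.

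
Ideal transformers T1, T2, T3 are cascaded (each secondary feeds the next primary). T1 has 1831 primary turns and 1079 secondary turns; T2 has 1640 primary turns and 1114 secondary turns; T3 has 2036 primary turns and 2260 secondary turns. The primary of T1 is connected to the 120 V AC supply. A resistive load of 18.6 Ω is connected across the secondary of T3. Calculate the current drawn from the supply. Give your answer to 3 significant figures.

I_supply ≈ 1.27 A

Secondary of T1: V = 120.00 × 1079/1831 = 70.715 V.
Secondary of T2: V = 70.715 × 1114/1640 = 48.035 V.
Secondary of T3: V = 48.035 × 2260/2036 = 53.320 V.
I_load = 53.320/18.6 = 2.8666 A, so P_out = 53.320 × 2.8666 = 152.85 W.
All ideal ⇒ P_in = P_out, so I_supply = 152.85/120 = 1.27 A.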